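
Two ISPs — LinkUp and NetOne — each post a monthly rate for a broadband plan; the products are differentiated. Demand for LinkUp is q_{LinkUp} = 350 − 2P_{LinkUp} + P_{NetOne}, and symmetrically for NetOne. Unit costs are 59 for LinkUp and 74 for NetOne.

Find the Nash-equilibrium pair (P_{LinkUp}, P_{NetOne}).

158, 164

LinkUp's profit: π = (P_{LinkUp} − 59)(350 − 2P_{LinkUp} + P_{NetOne}).
∂π/∂P_{LinkUp} = 468 − 4P_{LinkUp} + P_{NetOne} = 0 ⇒ P_{LinkUp} = 117 + 0.25P_{NetOne}.
Similarly P_{NetOne} = 124.5 + 0.25P_{LinkUp}.
Solving the two reaction functions simultaneously: (1 − (0.25)(0.25))P_{LinkUp} = 117 + 0.25·124.5, so 0.9375P_{LinkUp} = 148.125 and P_{LinkUp} = 158.
Then P_{NetOne} = 124.5 + 0.25·158 = 164.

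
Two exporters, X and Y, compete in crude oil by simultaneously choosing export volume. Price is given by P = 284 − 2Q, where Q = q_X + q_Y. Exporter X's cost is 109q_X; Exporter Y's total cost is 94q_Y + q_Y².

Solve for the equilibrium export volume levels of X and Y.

Exporter X's profit: π = q_X(284 − 2(q_X + q_Y)) − 109q_X.
∂π/∂q_X = 175 − 4q_X − 2q_Y = 0, so q_X = 43.75 − 0.5q_Y.
For Y: ∂π/∂q_Y = 190 − 6q_Y − 2q_X = 0 ⇒ q_Y = 95/3 − (1/3)q_X.
Substituting the second reaction function into the first: q_X = 43.75 − 0.5(95/3 − (1/3)q_X), which gives (5/6)q_X = 335/12 ⇒ q_X = 33.5.
Then q_Y = 95/3 − (1/3)·33.5 = 20.5.

33.5, 20.5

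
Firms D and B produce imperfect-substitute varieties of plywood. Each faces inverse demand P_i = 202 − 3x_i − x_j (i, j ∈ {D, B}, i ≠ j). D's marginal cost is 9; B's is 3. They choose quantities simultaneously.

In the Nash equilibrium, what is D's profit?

Firm D's profit: π = x_D(202 − 3x_D − x_B) − 9x_D.
∂π/∂x_D = 193 − 6x_D − x_B = 0 ⇒ x_D = 193/6 − (1/6)x_B.
Similarly x_B = 199/6 − (1/6)x_D.
Plugging x_B into D's best response: x_D = 193/6 − (1/6)(199/6 − (1/6)x_D) ⇒ (35/36)x_D = 959/36, so x_D = 27.4.
Then x_B = 199/6 − (1/6)·27.4 = 28.6.
P_D = 202 − 3·27.4 − 28.6 = 91.2.
Profit = (91.2 − 9)·27.4 = 2252.28.

2252.28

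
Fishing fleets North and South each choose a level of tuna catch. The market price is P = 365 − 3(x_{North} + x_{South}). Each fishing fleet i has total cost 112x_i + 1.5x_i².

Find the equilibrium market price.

Fishing fleet North's profit: π = x_{North}(365 − 3(x_{North} + x_{South})) − 112x_{North} − 1.5x_{North}².
∂π/∂x_{North} = 253 − 9x_{North} − 3x_{South} = 0, so x_{North} = 253/9 − (1/3)x_{South}.
The game is symmetric, so in equilibrium x_{South} = x_{North}: the reaction function gives (4/3)x_{North} = 253/9, hence x_{North} = 253/12.
Equilibrium price: P = 365 − 3·(253/6) = 238.5.

238.5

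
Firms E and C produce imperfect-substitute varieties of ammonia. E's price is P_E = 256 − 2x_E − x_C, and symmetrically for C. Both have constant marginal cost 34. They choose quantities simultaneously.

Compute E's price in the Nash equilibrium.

Firm E's profit: π = x_E(256 − 2x_E − x_C) − 34x_E.
∂π/∂x_E = 222 − 4x_E − x_C = 0 ⇒ x_E = 55.5 − 0.25x_C.
Setting x_E = x_C in the reaction function: x_E = 55.5 − 0.25x_E, so x_E = 55.5 / 1.25 = 44.4.
P_E = 256 − 2·44.4 − 44.4 = 122.8.

122.8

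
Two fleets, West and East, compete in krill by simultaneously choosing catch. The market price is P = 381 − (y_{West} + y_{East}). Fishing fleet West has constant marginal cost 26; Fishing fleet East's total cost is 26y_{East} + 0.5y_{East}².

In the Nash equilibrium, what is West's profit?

Fishing fleet West's profit: π = y_{West}(381 − (y_{West} + y_{East})) − 26y_{West}.
∂π/∂y_{West} = 355 − 2y_{West} − y_{East} = 0, so y_{West} = 177.5 − 0.5y_{East}.
For East: ∂π/∂y_{East} = 355 − 3y_{East} − y_{West} = 0 ⇒ y_{East} = 355/3 − (1/3)y_{West}.
Substituting the second reaction function into the first: y_{West} = 177.5 − 0.5(355/3 − (1/3)y_{West}), which gives (5/6)y_{West} = 355/3 ⇒ y_{West} = 142.
Then y_{East} = 355/3 − (1/3)·142 = 71.
Price P = 381 − 213 = 168.
West's profit: (168 − 26)·142 = 20164.

20164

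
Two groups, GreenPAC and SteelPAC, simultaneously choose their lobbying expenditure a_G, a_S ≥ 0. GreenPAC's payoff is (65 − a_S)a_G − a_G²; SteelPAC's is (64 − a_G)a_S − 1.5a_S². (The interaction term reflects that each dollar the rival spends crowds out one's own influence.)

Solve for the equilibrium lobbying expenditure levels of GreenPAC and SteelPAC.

26.2, 12.6

Expanding GreenPAC's payoff: 65a_G − a_Sa_G − a_G².
∂π/∂a_G = 65 − a_S − 2a_G = 0, so a_G = 32.5 − 0.5a_S.
Likewise for SteelPAC: a_S = 64/3 − (1/3)a_G.
Plugging a_S into GreenPAC's best response: a_G = 32.5 − 0.5(64/3 − (1/3)a_G) ⇒ (5/6)a_G = 131/6, so a_G = 26.2.
Then a_S = 64/3 − (1/3)·26.2 = 12.6.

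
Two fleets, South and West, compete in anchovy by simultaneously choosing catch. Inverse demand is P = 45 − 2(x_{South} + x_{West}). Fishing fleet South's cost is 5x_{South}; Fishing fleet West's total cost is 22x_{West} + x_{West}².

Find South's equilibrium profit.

188.18

Fishing fleet South's profit: π = x_{South}(45 − 2(x_{South} + x_{West})) − 5x_{South}.
∂π/∂x_{South} = 40 − 4x_{South} − 2x_{West} = 0, so x_{South} = 10 − 0.5x_{West}.
For West: ∂π/∂x_{West} = 23 − 6x_{West} − 2x_{South} = 0 ⇒ x_{West} = 23/6 − (1/3)x_{South}.
Solving the two reaction functions simultaneously: (1 − (−0.5)(−1/3))x_{South} = 10 − 0.5·(23/6), so (5/6)x_{South} = 97/12 and x_{South} = 9.7.
Then x_{West} = 23/6 − (1/3)·9.7 = 0.6.
Price P = 45 − 2·10.3 = 24.4.
South's profit: (24.4 − 5)·9.7 = 188.18.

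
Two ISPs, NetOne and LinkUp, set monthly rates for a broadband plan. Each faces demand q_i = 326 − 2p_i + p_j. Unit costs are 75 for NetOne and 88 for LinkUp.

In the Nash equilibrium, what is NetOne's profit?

14586.32

NetOne's profit: π = (p_{NetOne} − 75)(326 − 2p_{NetOne} + p_{LinkUp}).
∂π/∂p_{NetOne} = 476 − 4p_{NetOne} + p_{LinkUp} = 0 ⇒ p_{NetOne} = 119 + 0.25p_{LinkUp}.
Similarly p_{LinkUp} = 125.5 + 0.25p_{NetOne}.
Plugging p_{LinkUp} into NetOne's best response: p_{NetOne} = 119 + 0.25(125.5 + 0.25p_{NetOne}) ⇒ 0.9375p_{NetOne} = 150.375, so p_{NetOne} = 160.4.
Then p_{LinkUp} = 125.5 + 0.25·160.4 = 165.6.
q_{NetOne} = 326 − 2·160.4 + 165.6 = 170.8.
Profit = (160.4 − 75)·170.8 = 14586.32.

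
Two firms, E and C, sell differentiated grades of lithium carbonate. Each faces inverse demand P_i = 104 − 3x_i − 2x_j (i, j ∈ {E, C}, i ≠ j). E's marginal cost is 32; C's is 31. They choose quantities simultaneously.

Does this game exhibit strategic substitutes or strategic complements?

strategic substitutes

Firm E's profit: π = x_E(104 − 3x_E − 2x_C) − 32x_E.
∂π/∂x_E = 72 − 6x_E − 2x_C = 0 ⇒ x_E = 12 − (1/3)x_C.
The best-response slope dx_E/dx_C = −1/3 < 0: the reaction function is downward-sloping, so the choices are strategic substitutes.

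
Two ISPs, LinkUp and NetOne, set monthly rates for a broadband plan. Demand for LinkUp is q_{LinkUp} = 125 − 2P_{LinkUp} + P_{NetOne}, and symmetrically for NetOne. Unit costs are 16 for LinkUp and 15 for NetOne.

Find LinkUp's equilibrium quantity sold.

72.4

LinkUp's profit: π = (P_{LinkUp} − 16)(125 − 2P_{LinkUp} + P_{NetOne}).
∂π/∂P_{LinkUp} = 157 − 4P_{LinkUp} + P_{NetOne} = 0 ⇒ P_{LinkUp} = 39.25 + 0.25P_{NetOne}.
Similarly P_{NetOne} = 38.75 + 0.25P_{LinkUp}.
Plugging P_{NetOne} into LinkUp's best response: P_{LinkUp} = 39.25 + 0.25(38.75 + 0.25P_{LinkUp}) ⇒ 0.9375P_{LinkUp} = 48.9375, so P_{LinkUp} = 52.2.
Then P_{NetOne} = 38.75 + 0.25·52.2 = 51.8.
q_{LinkUp} = 125 − 2·52.2 + 51.8 = 72.4.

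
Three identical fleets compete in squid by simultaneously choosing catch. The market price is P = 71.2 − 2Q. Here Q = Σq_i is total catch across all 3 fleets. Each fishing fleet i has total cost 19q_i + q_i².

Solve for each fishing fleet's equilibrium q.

5.22

A representative fishing fleet's profit is π_i = q_i(71.2 − 2Q) − 19q_i − q_i², with Q = q_i + Σ_{j≠i} q_j.
First-order condition: 52.2 − 6q_i − 2Σ_{j≠i} q_j = 0.
With identical fishing fleets, set every q_j = q: then 52.2 − 6q − 4q = 0, i.e. q = 52.2/10 = 5.22.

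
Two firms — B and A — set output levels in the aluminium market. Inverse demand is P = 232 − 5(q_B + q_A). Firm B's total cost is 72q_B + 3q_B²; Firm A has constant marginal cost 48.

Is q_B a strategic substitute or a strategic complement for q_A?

Firm B's profit: π = q_B(232 − 5(q_B + q_A)) − 72q_B − 3q_B².
∂π/∂q_B = 160 − 16q_B − 5q_A = 0, so q_B = 10 − 0.3125q_A.
The best-response slope dq_B/dq_A = −0.3125 < 0: the reaction function is downward-sloping, so the choices are strategic substitutes.

strategic substitutes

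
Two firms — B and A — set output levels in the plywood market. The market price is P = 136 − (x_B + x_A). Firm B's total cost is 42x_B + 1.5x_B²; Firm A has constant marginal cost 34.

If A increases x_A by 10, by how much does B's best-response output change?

Firm B's profit: π = x_B(136 − (x_B + x_A)) − 42x_B − 1.5x_B².
∂π/∂x_B = 94 − 5x_B − x_A = 0, so x_B = 18.8 − 0.2x_A.
The reaction-function slope is −0.2, so a 10-unit rise in x_A moves x_B by −0.2 × 10 = −2. B's best response falls — the actions are strategic substitutes.

-2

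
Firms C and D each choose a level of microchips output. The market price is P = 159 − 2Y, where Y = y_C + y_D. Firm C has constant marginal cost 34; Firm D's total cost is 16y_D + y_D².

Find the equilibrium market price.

80.4

Firm C's profit: π = y_C(159 − 2(y_C + y_D)) − 34y_C.
∂π/∂y_C = 125 − 4y_C − 2y_D = 0, so y_C = 31.25 − 0.5y_D.
For D: ∂π/∂y_D = 143 − 6y_D − 2y_C = 0 ⇒ y_D = 143/6 − (1/3)y_C.
Solving the two reaction functions simultaneously: (1 − (−0.5)(−1/3))y_C = 31.25 − 0.5·(143/6), so (5/6)y_C = 58/3 and y_C = 23.2.
Then y_D = 143/6 − (1/3)·23.2 = 16.1.
Equilibrium price: P = 159 − 2·39.3 = 80.4.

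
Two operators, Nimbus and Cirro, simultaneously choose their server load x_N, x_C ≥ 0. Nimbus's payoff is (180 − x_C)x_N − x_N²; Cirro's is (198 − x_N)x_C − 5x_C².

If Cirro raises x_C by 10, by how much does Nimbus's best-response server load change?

Expanding Nimbus's payoff: 180x_N − x_Cx_N − x_N².
∂π/∂x_N = 180 − x_C − 2x_N = 0, so x_N = 90 − 0.5x_C.
The reaction-function slope is −0.5, so a 10-unit rise in x_C moves x_N by −0.5 × 10 = −5. Nimbus's best response falls — the actions are strategic substitutes.

-5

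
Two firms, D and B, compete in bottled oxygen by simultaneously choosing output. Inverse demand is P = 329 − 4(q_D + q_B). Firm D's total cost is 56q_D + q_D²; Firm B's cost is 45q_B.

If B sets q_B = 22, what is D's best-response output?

18.5

Firm D's profit: π = q_D(329 − 4(q_D + q_B)) − 56q_D − q_D².
∂π/∂q_D = 273 − 10q_D − 4q_B = 0, so q_D = 27.3 − 0.4q_B.
At q_B = 22: q_D = 27.3 − 0.4·22 = 18.5.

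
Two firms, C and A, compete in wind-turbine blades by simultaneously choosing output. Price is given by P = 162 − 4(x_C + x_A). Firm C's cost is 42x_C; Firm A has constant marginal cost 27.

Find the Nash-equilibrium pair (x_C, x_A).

8.75, 12.5

Firm C's profit: π = x_C(162 − 4(x_C + x_A)) − 42x_C.
∂π/∂x_C = 120 − 8x_C − 4x_A = 0, so x_C = 15 − 0.5x_A.
By the same steps for A: x_A = 16.875 − 0.5x_C.
Substituting the second reaction function into the first: x_C = 15 − 0.5(16.875 − 0.5x_C), which gives 0.75x_C = 6.5625 ⇒ x_C = 8.75.
Then x_A = 16.875 − 0.5·8.75 = 12.5.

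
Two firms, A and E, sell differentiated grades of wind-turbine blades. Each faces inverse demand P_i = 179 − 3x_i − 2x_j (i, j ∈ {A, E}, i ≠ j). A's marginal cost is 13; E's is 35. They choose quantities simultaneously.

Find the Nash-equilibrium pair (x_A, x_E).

22.125, 16.625

Firm A's profit: π = x_A(179 − 3x_A − 2x_E) − 13x_A.
∂π/∂x_A = 166 − 6x_A − 2x_E = 0 ⇒ x_A = 83/3 − (1/3)x_E.
Similarly x_E = 24 − (1/3)x_A.
Plugging x_E into A's best response: x_A = 83/3 − (1/3)(24 − (1/3)x_A) ⇒ (8/9)x_A = 59/3, so x_A = 22.125.
Then x_E = 24 − (1/3)·22.125 = 16.625.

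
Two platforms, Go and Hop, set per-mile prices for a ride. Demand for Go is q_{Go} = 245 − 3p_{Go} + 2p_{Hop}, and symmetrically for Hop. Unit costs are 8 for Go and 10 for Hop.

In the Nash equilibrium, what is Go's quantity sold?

Go's profit: π = (p_{Go} − 8)(245 − 3p_{Go} + 2p_{Hop}).
∂π/∂p_{Go} = 269 − 6p_{Go} + 2p_{Hop} = 0 ⇒ p_{Go} = 269/6 + (1/3)p_{Hop}.
Similarly p_{Hop} = 275/6 + (1/3)p_{Go}.
Solving the two reaction functions simultaneously: (1 − (1/3)(1/3))p_{Go} = 269/6 + (1/3)·(275/6), so (8/9)p_{Go} = 541/9 and p_{Go} = 67.625.
Then p_{Hop} = 275/6 + (1/3)·67.625 = 68.375.
q_{Go} = 245 − 3·67.625 + 2·68.375 = 178.875.

178.875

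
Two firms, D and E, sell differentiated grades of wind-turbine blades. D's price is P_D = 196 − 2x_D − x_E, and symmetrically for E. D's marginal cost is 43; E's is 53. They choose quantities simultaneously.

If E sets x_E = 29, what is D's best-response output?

Firm D's profit: π = x_D(196 − 2x_D − x_E) − 43x_D.
∂π/∂x_D = 153 − 4x_D − x_E = 0 ⇒ x_D = 38.25 − 0.25x_E.
At x_E = 29: x_D = 38.25 − 0.25·29 = 31.

31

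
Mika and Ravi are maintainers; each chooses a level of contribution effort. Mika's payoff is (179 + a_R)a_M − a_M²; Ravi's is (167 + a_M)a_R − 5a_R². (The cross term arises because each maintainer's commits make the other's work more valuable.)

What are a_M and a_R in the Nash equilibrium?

103, 27

Expanding Mika's payoff: 179a_M + a_Ra_M − a_M².
∂π/∂a_M = 179 + a_R − 2a_M = 0, so a_M = 89.5 + 0.5a_R.
Likewise for Ravi: a_R = 16.7 + 0.1a_M.
Solving the two reaction functions simultaneously: (1 − (0.5)(0.1))a_M = 89.5 + 0.5·16.7, so 0.95a_M = 97.85 and a_M = 103.
Then a_R = 16.7 + 0.1·103 = 27.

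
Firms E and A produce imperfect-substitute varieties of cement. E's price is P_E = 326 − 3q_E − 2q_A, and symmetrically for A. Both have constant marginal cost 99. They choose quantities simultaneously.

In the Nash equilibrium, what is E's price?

184.125

Firm E's profit: π = q_E(326 − 3q_E − 2q_A) − 99q_E.
∂π/∂q_E = 227 − 6q_E − 2q_A = 0 ⇒ q_E = 227/6 − (1/3)q_A.
The game is symmetric, so in equilibrium q_A = q_E: the reaction function gives (4/3)q_E = 227/6, hence q_E = 28.375.
P_E = 326 − 3·28.375 − 2·28.375 = 184.125.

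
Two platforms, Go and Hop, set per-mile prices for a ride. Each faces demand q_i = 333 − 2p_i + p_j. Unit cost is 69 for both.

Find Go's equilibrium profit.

15488

Go's profit: π = (p_{Go} − 69)(333 − 2p_{Go} + p_{Hop}).
∂π/∂p_{Go} = 471 − 4p_{Go} + p_{Hop} = 0 ⇒ p_{Go} = 117.75 + 0.25p_{Hop}.
The game is symmetric, so in equilibrium p_{Hop} = p_{Go}: the reaction function gives 0.75p_{Go} = 117.75, hence p_{Go} = 157.
q_{Go} = 333 − 2·157 + 157 = 176.
Profit = (157 − 69)·176 = 15488.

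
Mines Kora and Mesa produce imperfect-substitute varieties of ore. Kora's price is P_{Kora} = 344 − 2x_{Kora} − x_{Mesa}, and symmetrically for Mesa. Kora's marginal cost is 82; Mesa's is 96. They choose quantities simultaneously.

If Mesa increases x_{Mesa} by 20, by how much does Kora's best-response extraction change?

Mine Kora's profit: π = x_{Kora}(344 − 2x_{Kora} − x_{Mesa}) − 82x_{Kora}.
∂π/∂x_{Kora} = 262 − 4x_{Kora} − x_{Mesa} = 0 ⇒ x_{Kora} = 65.5 − 0.25x_{Mesa}.
The reaction-function slope is −0.25, so a 20-unit rise in x_{Mesa} moves x_{Kora} by −0.25 × 20 = −5. Kora's best response falls — the actions are strategic substitutes.

-5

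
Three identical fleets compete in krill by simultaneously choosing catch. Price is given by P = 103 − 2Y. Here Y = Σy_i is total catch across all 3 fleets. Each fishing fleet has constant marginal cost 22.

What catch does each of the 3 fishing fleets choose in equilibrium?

10.125

A representative fishing fleet's profit is π_i = y_i(103 − 2Y) − 22y_i, with Y = y_i + Σ_{j≠i} y_j.
First-order condition: 81 − 4y_i − 2Σ_{j≠i} y_j = 0.
Imposing symmetry (y_j = y for all j) turns Σ_{j≠i} y_j into 2y, so 81 = 8y and y = 10.125.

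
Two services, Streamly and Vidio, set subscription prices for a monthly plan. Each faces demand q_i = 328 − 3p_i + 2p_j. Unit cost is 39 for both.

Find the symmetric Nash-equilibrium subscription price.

Streamly's profit: π = (p_{Streamly} − 39)(328 − 3p_{Streamly} + 2p_{Vidio}).
∂π/∂p_{Streamly} = 445 − 6p_{Streamly} + 2p_{Vidio} = 0 ⇒ p_{Streamly} = 445/6 + (1/3)p_{Vidio}.
By symmetry p_{Vidio} = p_{Streamly}; substituting into the reaction function, (2/3)p_{Streamly} = 445/6 and p_{Streamly} = 111.25.

111.25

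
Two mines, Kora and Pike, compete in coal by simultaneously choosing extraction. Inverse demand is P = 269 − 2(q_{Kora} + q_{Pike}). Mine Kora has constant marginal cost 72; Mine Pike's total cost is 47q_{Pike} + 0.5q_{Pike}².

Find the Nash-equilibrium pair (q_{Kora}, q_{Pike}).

Mine Kora's profit: π = q_{Kora}(269 − 2(q_{Kora} + q_{Pike})) − 72q_{Kora}.
∂π/∂q_{Kora} = 197 − 4q_{Kora} − 2q_{Pike} = 0, so q_{Kora} = 49.25 − 0.5q_{Pike}.
For Pike: ∂π/∂q_{Pike} = 222 − 5q_{Pike} − 2q_{Kora} = 0 ⇒ q_{Pike} = 44.4 − 0.4q_{Kora}.
Solving the two reaction functions simultaneously: (1 − (−0.5)(−0.4))q_{Kora} = 49.25 − 0.5·44.4, so 0.8q_{Kora} = 27.05 and q_{Kora} = 33.8125.
Then q_{Pike} = 44.4 − 0.4·33.8125 = 30.875.

33.8125, 30.875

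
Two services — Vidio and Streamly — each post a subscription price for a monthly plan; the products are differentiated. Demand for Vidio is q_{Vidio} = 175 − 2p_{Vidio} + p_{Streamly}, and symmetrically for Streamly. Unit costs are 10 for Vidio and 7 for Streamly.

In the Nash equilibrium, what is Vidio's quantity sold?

Vidio's profit: π = (p_{Vidio} − 10)(175 − 2p_{Vidio} + p_{Streamly}).
∂π/∂p_{Vidio} = 195 − 4p_{Vidio} + p_{Streamly} = 0 ⇒ p_{Vidio} = 48.75 + 0.25p_{Streamly}.
Similarly p_{Streamly} = 47.25 + 0.25p_{Vidio}.
Plugging p_{Streamly} into Vidio's best response: p_{Vidio} = 48.75 + 0.25(47.25 + 0.25p_{Vidio}) ⇒ 0.9375p_{Vidio} = 60.5625, so p_{Vidio} = 64.6.
Then p_{Streamly} = 47.25 + 0.25·64.6 = 63.4.
q_{Vidio} = 175 − 2·64.6 + 63.4 = 109.2.

109.2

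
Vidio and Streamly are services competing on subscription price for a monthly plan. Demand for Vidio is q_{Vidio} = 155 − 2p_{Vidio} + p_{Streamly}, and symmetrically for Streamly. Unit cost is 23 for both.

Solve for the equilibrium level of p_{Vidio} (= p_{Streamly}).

67

Vidio's profit: π = (p_{Vidio} − 23)(155 − 2p_{Vidio} + p_{Streamly}).
∂π/∂p_{Vidio} = 201 − 4p_{Vidio} + p_{Streamly} = 0 ⇒ p_{Vidio} = 50.25 + 0.25p_{Streamly}.
By symmetry p_{Streamly} = p_{Vidio}; substituting into the reaction function, 0.75p_{Vidio} = 50.25 and p_{Vidio} = 67.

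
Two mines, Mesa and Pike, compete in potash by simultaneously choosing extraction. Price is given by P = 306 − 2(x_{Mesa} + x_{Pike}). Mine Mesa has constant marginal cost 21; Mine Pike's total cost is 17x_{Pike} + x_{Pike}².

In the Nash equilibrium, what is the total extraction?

85.9

Mine Mesa's profit: π = x_{Mesa}(306 − 2(x_{Mesa} + x_{Pike})) − 21x_{Mesa}.
∂π/∂x_{Mesa} = 285 − 4x_{Mesa} − 2x_{Pike} = 0, so x_{Mesa} = 71.25 − 0.5x_{Pike}.
For Pike: ∂π/∂x_{Pike} = 289 − 6x_{Pike} − 2x_{Mesa} = 0 ⇒ x_{Pike} = 289/6 − (1/3)x_{Mesa}.
Substituting the second reaction function into the first: x_{Mesa} = 71.25 − 0.5(289/6 − (1/3)x_{Mesa}), which gives (5/6)x_{Mesa} = 283/6 ⇒ x_{Mesa} = 56.6.
Then x_{Pike} = 289/6 − (1/3)·56.6 = 29.3.
Total extraction: 56.6 + 29.3 = 85.9.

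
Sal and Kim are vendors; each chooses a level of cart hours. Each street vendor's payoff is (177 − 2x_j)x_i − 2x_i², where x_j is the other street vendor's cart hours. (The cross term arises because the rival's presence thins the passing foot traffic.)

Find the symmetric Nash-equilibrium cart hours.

29.5

Sal's payoff is (177 − 2x_K)x_S − 2x_S².
∂π/∂x_S = 177 − 2x_K − 4x_S = 0, so x_S = 44.25 − 0.5x_K.
Setting x_S = x_K in the reaction function: x_S = 44.25 − 0.5x_S, so x_S = 44.25 / 1.5 = 29.5.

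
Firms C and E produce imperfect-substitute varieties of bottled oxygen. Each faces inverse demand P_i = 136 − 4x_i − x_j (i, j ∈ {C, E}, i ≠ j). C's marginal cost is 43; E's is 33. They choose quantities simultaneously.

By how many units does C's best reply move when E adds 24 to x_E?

-3

Firm C's profit: π = x_C(136 − 4x_C − x_E) − 43x_C.
∂π/∂x_C = 93 − 8x_C − x_E = 0 ⇒ x_C = 11.625 − 0.125x_E.
The reaction-function slope is −0.125, so a 24-unit rise in x_E moves x_C by −0.125 × 24 = −3. C's best response falls — the actions are strategic substitutes.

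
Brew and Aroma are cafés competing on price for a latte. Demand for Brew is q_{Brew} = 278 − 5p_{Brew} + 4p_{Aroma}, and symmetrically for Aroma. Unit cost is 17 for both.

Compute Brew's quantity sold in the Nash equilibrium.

Brew's profit: π = (p_{Brew} − 17)(278 − 5p_{Brew} + 4p_{Aroma}).
∂π/∂p_{Brew} = 363 − 10p_{Brew} + 4p_{Aroma} = 0 ⇒ p_{Brew} = 36.3 + 0.4p_{Aroma}.
The game is symmetric, so in equilibrium p_{Aroma} = p_{Brew}: the reaction function gives 0.6p_{Brew} = 36.3, hence p_{Brew} = 60.5.
q_{Brew} = 278 − 5·60.5 + 4·60.5 = 217.5.

217.5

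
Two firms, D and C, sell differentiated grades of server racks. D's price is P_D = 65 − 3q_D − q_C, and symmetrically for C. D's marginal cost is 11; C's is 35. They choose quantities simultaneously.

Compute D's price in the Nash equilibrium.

Firm D's profit: π = q_D(65 − 3q_D − q_C) − 11q_D.
∂π/∂q_D = 54 − 6q_D − q_C = 0 ⇒ q_D = 9 − (1/6)q_C.
Similarly q_C = 5 − (1/6)q_D.
Solving the two reaction functions simultaneously: (1 − (−1/6)(−1/6))q_D = 9 − (1/6)·5, so (35/36)q_D = 49/6 and q_D = 8.4.
Then q_C = 5 − (1/6)·8.4 = 3.6.
P_D = 65 − 3·8.4 − 3.6 = 36.2.

36.2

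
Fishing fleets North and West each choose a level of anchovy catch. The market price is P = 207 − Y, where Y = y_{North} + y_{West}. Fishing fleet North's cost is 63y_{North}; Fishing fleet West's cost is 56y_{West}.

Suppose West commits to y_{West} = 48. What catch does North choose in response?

Fishing fleet North's profit: π = y_{North}(207 − (y_{North} + y_{West})) − 63y_{North}.
∂π/∂y_{North} = 144 − 2y_{North} − y_{West} = 0, so y_{North} = 72 − 0.5y_{West}.
At y_{West} = 48: y_{North} = 72 − 0.5·48 = 48.

48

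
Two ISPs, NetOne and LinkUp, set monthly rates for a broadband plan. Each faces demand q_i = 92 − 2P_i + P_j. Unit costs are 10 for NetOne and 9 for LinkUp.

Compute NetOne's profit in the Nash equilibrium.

1479.68

NetOne's profit: π = (P_{NetOne} − 10)(92 − 2P_{NetOne} + P_{LinkUp}).
∂π/∂P_{NetOne} = 112 − 4P_{NetOne} + P_{LinkUp} = 0 ⇒ P_{NetOne} = 28 + 0.25P_{LinkUp}.
Similarly P_{LinkUp} = 27.5 + 0.25P_{NetOne}.
Solving the two reaction functions simultaneously: (1 − (0.25)(0.25))P_{NetOne} = 28 + 0.25·27.5, so 0.9375P_{NetOne} = 34.875 and P_{NetOne} = 37.2.
Then P_{LinkUp} = 27.5 + 0.25·37.2 = 36.8.
q_{NetOne} = 92 − 2·37.2 + 36.8 = 54.4.
Profit = (37.2 − 10)·54.4 = 1479.68.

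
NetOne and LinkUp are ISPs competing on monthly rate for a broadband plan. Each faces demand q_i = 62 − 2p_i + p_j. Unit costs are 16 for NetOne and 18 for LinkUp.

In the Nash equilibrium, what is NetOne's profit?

NetOne's profit: π = (p_{NetOne} − 16)(62 − 2p_{NetOne} + p_{LinkUp}).
∂π/∂p_{NetOne} = 94 − 4p_{NetOne} + p_{LinkUp} = 0 ⇒ p_{NetOne} = 23.5 + 0.25p_{LinkUp}.
Similarly p_{LinkUp} = 24.5 + 0.25p_{NetOne}.
Substituting the second reaction function into the first: p_{NetOne} = 23.5 + 0.25(24.5 + 0.25p_{NetOne}), which gives 0.9375p_{NetOne} = 29.625 ⇒ p_{NetOne} = 31.6.
Then p_{LinkUp} = 24.5 + 0.25·31.6 = 32.4.
q_{NetOne} = 62 − 2·31.6 + 32.4 = 31.2.
Profit = (31.6 − 16)·31.2 = 486.72.

486.72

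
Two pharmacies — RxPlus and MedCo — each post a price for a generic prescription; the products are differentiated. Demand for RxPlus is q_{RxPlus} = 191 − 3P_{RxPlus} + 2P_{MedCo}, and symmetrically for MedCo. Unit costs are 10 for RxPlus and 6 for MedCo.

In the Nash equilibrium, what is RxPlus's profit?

RxPlus's profit: π = (P_{RxPlus} − 10)(191 − 3P_{RxPlus} + 2P_{MedCo}).
∂π/∂P_{RxPlus} = 221 − 6P_{RxPlus} + 2P_{MedCo} = 0 ⇒ P_{RxPlus} = 221/6 + (1/3)P_{MedCo}.
Similarly P_{MedCo} = 209/6 + (1/3)P_{RxPlus}.
Substituting the second reaction function into the first: P_{RxPlus} = 221/6 + (1/3)(209/6 + (1/3)P_{RxPlus}), which gives (8/9)P_{RxPlus} = 436/9 ⇒ P_{RxPlus} = 54.5.
Then P_{MedCo} = 209/6 + (1/3)·54.5 = 53.
q_{RxPlus} = 191 − 3·54.5 + 2·53 = 133.5.
Profit = (54.5 − 10)·133.5 = 5940.75.

5940.75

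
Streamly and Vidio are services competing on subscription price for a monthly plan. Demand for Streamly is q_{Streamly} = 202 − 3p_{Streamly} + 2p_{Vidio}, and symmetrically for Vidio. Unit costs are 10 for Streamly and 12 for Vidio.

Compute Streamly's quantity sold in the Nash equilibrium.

Streamly's profit: π = (p_{Streamly} − 10)(202 − 3p_{Streamly} + 2p_{Vidio}).
∂π/∂p_{Streamly} = 232 − 6p_{Streamly} + 2p_{Vidio} = 0 ⇒ p_{Streamly} = 116/3 + (1/3)p_{Vidio}.
Similarly p_{Vidio} = 119/3 + (1/3)p_{Streamly}.
Plugging p_{Vidio} into Streamly's best response: p_{Streamly} = 116/3 + (1/3)(119/3 + (1/3)p_{Streamly}) ⇒ (8/9)p_{Streamly} = 467/9, so p_{Streamly} = 58.375.
Then p_{Vidio} = 119/3 + (1/3)·58.375 = 59.125.
q_{Streamly} = 202 − 3·58.375 + 2·59.125 = 145.125.

145.125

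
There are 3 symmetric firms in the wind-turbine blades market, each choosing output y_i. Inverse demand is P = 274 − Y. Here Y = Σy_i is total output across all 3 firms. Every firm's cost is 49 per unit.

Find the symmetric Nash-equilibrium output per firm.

A representative firm's profit is π_i = y_i(274 − Y) − 49y_i, with Y = y_i + Σ_{j≠i} y_j.
First-order condition: 225 − 2y_i − Σ_{j≠i} y_j = 0.
In a symmetric equilibrium every firm chooses the same y, so Σ_{j≠i} y_j = 2y. The condition becomes 225 − 4y = 0, giving y = 225/4 = 56.25.

56.25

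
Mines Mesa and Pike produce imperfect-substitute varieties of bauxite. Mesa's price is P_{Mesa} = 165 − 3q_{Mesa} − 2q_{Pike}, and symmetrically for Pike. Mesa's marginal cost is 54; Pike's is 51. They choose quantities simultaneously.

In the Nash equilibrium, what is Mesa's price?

95.0625

Mine Mesa's profit: π = q_{Mesa}(165 − 3q_{Mesa} − 2q_{Pike}) − 54q_{Mesa}.
∂π/∂q_{Mesa} = 111 − 6q_{Mesa} − 2q_{Pike} = 0 ⇒ q_{Mesa} = 18.5 − (1/3)q_{Pike}.
Similarly q_{Pike} = 19 − (1/3)q_{Mesa}.
Substituting the second reaction function into the first: q_{Mesa} = 18.5 − (1/3)(19 − (1/3)q_{Mesa}), which gives (8/9)q_{Mesa} = 73/6 ⇒ q_{Mesa} = 13.6875.
Then q_{Pike} = 19 − (1/3)·13.6875 = 14.4375.
P_{Mesa} = 165 − 3·13.6875 − 2·14.4375 = 95.0625.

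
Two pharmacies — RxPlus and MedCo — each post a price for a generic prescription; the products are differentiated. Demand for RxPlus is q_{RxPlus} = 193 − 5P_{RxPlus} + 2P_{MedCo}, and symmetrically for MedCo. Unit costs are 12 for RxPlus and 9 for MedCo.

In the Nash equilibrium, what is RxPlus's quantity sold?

RxPlus's profit: π = (P_{RxPlus} − 12)(193 − 5P_{RxPlus} + 2P_{MedCo}).
∂π/∂P_{RxPlus} = 253 − 10P_{RxPlus} + 2P_{MedCo} = 0 ⇒ P_{RxPlus} = 25.3 + 0.2P_{MedCo}.
Similarly P_{MedCo} = 23.8 + 0.2P_{RxPlus}.
Solving the two reaction functions simultaneously: (1 − (0.2)(0.2))P_{RxPlus} = 25.3 + 0.2·23.8, so 0.96P_{RxPlus} = 30.06 and P_{RxPlus} = 31.3125.
Then P_{MedCo} = 23.8 + 0.2·31.3125 = 30.0625.
q_{RxPlus} = 193 − 5·31.3125 + 2·30.0625 = 96.5625.

96.5625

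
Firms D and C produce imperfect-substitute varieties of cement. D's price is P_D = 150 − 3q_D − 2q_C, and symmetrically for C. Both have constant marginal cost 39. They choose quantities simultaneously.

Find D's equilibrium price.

Firm D's profit: π = q_D(150 − 3q_D − 2q_C) − 39q_D.
∂π/∂q_D = 111 − 6q_D − 2q_C = 0 ⇒ q_D = 18.5 − (1/3)q_C.
By symmetry q_C = q_D; substituting into the reaction function, (4/3)q_D = 18.5 and q_D = 13.875.
P_D = 150 − 3·13.875 − 2·13.875 = 80.625.

80.625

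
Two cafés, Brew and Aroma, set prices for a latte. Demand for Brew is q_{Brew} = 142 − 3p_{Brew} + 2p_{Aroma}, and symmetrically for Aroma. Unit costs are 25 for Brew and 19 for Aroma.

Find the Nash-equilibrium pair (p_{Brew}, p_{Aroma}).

53.125, 50.875

Brew's profit: π = (p_{Brew} − 25)(142 − 3p_{Brew} + 2p_{Aroma}).
∂π/∂p_{Brew} = 217 − 6p_{Brew} + 2p_{Aroma} = 0 ⇒ p_{Brew} = 217/6 + (1/3)p_{Aroma}.
Similarly p_{Aroma} = 199/6 + (1/3)p_{Brew}.
Plugging p_{Aroma} into Brew's best response: p_{Brew} = 217/6 + (1/3)(199/6 + (1/3)p_{Brew}) ⇒ (8/9)p_{Brew} = 425/9, so p_{Brew} = 53.125.
Then p_{Aroma} = 199/6 + (1/3)·53.125 = 50.875.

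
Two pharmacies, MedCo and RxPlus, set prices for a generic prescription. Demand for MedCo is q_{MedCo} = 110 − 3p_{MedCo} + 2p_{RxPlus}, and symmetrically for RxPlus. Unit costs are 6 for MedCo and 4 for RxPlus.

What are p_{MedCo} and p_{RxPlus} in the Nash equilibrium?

MedCo's profit: π = (p_{MedCo} − 6)(110 − 3p_{MedCo} + 2p_{RxPlus}).
∂π/∂p_{MedCo} = 128 − 6p_{MedCo} + 2p_{RxPlus} = 0 ⇒ p_{MedCo} = 64/3 + (1/3)p_{RxPlus}.
Similarly p_{RxPlus} = 61/3 + (1/3)p_{MedCo}.
Substituting the second reaction function into the first: p_{MedCo} = 64/3 + (1/3)(61/3 + (1/3)p_{MedCo}), which gives (8/9)p_{MedCo} = 253/9 ⇒ p_{MedCo} = 31.625.
Then p_{RxPlus} = 61/3 + (1/3)·31.625 = 30.875.

31.625, 30.875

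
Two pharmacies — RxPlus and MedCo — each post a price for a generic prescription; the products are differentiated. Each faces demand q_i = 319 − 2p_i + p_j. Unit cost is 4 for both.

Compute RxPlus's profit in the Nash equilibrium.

22050

RxPlus's profit: π = (p_{RxPlus} − 4)(319 − 2p_{RxPlus} + p_{MedCo}).
∂π/∂p_{RxPlus} = 327 − 4p_{RxPlus} + p_{MedCo} = 0 ⇒ p_{RxPlus} = 81.75 + 0.25p_{MedCo}.
Setting p_{RxPlus} = p_{MedCo} in the reaction function: p_{RxPlus} = 81.75 + 0.25p_{RxPlus}, so p_{RxPlus} = 81.75 / 0.75 = 109.
q_{RxPlus} = 319 − 2·109 + 109 = 210.
Profit = (109 − 4)·210 = 22050.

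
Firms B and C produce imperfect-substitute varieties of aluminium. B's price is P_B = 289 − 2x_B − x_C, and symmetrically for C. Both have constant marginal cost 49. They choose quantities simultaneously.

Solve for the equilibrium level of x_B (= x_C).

48

Firm B's profit: π = x_B(289 − 2x_B − x_C) − 49x_B.
∂π/∂x_B = 240 − 4x_B − x_C = 0 ⇒ x_B = 60 − 0.25x_C.
By symmetry x_C = x_B; substituting into the reaction function, 1.25x_B = 60 and x_B = 48.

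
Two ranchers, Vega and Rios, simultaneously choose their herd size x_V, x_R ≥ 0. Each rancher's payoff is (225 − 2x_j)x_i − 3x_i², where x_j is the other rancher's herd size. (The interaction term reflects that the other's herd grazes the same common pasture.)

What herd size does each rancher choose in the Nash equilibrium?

28.125

Vega's payoff is (225 − 2x_R)x_V − 3x_V².
∂π/∂x_V = 225 − 2x_R − 6x_V = 0, so x_V = 37.5 − (1/3)x_R.
The game is symmetric, so in equilibrium x_R = x_V: the reaction function gives (4/3)x_V = 37.5, hence x_V = 28.125.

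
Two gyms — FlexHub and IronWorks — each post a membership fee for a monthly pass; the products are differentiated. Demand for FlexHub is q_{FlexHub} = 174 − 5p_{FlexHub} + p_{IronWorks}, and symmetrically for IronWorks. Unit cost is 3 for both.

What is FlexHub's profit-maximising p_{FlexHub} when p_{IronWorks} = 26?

21.5

FlexHub's profit: π = (p_{FlexHub} − 3)(174 − 5p_{FlexHub} + p_{IronWorks}).
∂π/∂p_{FlexHub} = 189 − 10p_{FlexHub} + p_{IronWorks} = 0 ⇒ p_{FlexHub} = 18.9 + 0.1p_{IronWorks}.
At p_{IronWorks} = 26: p_{FlexHub} = 18.9 + 0.1·26 = 21.5.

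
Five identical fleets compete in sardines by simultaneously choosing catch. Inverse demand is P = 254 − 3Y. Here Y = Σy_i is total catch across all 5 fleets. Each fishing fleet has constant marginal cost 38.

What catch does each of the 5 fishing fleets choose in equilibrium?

12

A representative fishing fleet's profit is π_i = y_i(254 − 3Y) − 38y_i, with Y = y_i + Σ_{j≠i} y_j.
First-order condition: 216 − 6y_i − 3Σ_{j≠i} y_j = 0.
With identical fishing fleets, set every y_j = y: then 216 − 6y − 12y = 0, i.e. y = 216/18 = 12.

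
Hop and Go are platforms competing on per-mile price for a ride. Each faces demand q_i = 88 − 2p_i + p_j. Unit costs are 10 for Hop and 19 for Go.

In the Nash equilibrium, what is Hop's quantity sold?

54.4

Hop's profit: π = (p_{Hop} − 10)(88 − 2p_{Hop} + p_{Go}).
∂π/∂p_{Hop} = 108 − 4p_{Hop} + p_{Go} = 0 ⇒ p_{Hop} = 27 + 0.25p_{Go}.
Similarly p_{Go} = 31.5 + 0.25p_{Hop}.
Solving the two reaction functions simultaneously: (1 − (0.25)(0.25))p_{Hop} = 27 + 0.25·31.5, so 0.9375p_{Hop} = 34.875 and p_{Hop} = 37.2.
Then p_{Go} = 31.5 + 0.25·37.2 = 40.8.
q_{Hop} = 88 − 2·37.2 + 40.8 = 54.4.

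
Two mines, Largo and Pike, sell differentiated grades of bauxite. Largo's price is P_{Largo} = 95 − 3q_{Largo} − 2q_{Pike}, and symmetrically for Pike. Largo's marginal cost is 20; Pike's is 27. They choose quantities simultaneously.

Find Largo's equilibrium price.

Mine Largo's profit: π = q_{Largo}(95 − 3q_{Largo} − 2q_{Pike}) − 20q_{Largo}.
∂π/∂q_{Largo} = 75 − 6q_{Largo} − 2q_{Pike} = 0 ⇒ q_{Largo} = 12.5 − (1/3)q_{Pike}.
Similarly q_{Pike} = 34/3 − (1/3)q_{Largo}.
Solving the two reaction functions simultaneously: (1 − (−1/3)(−1/3))q_{Largo} = 12.5 − (1/3)·(34/3), so (8/9)q_{Largo} = 157/18 and q_{Largo} = 9.8125.
Then q_{Pike} = 34/3 − (1/3)·9.8125 = 8.0625.
P_{Largo} = 95 − 3·9.8125 − 2·8.0625 = 49.4375.

49.4375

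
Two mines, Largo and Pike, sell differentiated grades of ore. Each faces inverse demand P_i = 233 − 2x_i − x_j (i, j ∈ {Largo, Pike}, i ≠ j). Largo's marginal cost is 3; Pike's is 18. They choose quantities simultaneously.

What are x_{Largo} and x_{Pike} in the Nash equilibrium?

Mine Largo's profit: π = x_{Largo}(233 − 2x_{Largo} − x_{Pike}) − 3x_{Largo}.
∂π/∂x_{Largo} = 230 − 4x_{Largo} − x_{Pike} = 0 ⇒ x_{Largo} = 57.5 − 0.25x_{Pike}.
Similarly x_{Pike} = 53.75 − 0.25x_{Largo}.
Plugging x_{Pike} into Largo's best response: x_{Largo} = 57.5 − 0.25(53.75 − 0.25x_{Largo}) ⇒ 0.9375x_{Largo} = 44.0625, so x_{Largo} = 47.
Then x_{Pike} = 53.75 − 0.25·47 = 42.

47, 42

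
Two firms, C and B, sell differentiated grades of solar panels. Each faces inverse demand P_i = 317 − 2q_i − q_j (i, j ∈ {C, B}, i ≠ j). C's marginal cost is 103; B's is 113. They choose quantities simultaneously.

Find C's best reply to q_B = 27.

Firm C's profit: π = q_C(317 − 2q_C − q_B) − 103q_C.
∂π/∂q_C = 214 − 4q_C − q_B = 0 ⇒ q_C = 53.5 − 0.25q_B.
At q_B = 27: q_C = 53.5 − 0.25·27 = 46.75.

46.75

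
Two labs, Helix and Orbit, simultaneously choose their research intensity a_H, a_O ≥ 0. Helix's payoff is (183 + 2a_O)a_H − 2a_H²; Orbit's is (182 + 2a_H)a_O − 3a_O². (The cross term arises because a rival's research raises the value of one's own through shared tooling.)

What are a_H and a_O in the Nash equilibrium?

73.1, 54.7

Expanding Helix's payoff: 183a_H + 2a_Oa_H − 2a_H².
∂π/∂a_H = 183 + 2a_O − 4a_H = 0, so a_H = 45.75 + 0.5a_O.
Likewise for Orbit: a_O = 91/3 + (1/3)a_H.
Plugging a_O into Helix's best response: a_H = 45.75 + 0.5(91/3 + (1/3)a_H) ⇒ (5/6)a_H = 731/12, so a_H = 73.1.
Then a_O = 91/3 + (1/3)·73.1 = 54.7.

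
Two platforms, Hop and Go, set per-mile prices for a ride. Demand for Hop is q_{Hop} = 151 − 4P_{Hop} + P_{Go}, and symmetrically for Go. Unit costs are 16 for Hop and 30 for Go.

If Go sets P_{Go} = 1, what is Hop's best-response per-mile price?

27

Hop's profit: π = (P_{Hop} − 16)(151 − 4P_{Hop} + P_{Go}).
∂π/∂P_{Hop} = 215 − 8P_{Hop} + P_{Go} = 0 ⇒ P_{Hop} = 26.875 + 0.125P_{Go}.
At P_{Go} = 1: P_{Hop} = 26.875 + 0.125·1 = 27.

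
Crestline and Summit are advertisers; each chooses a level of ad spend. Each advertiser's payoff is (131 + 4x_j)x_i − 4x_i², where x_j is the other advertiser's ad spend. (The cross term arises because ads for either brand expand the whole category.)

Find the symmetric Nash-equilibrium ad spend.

Crestline's payoff is (131 + 4x_S)x_C − 4x_C².
∂π/∂x_C = 131 + 4x_S − 8x_C = 0, so x_C = 16.375 + 0.5x_S.
The game is symmetric, so in equilibrium x_S = x_C: the reaction function gives 0.5x_C = 16.375, hence x_C = 32.75.

32.75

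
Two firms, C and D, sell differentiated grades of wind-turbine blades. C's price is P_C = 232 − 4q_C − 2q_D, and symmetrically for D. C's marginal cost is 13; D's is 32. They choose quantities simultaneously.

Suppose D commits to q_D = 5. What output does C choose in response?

Firm C's profit: π = q_C(232 − 4q_C − 2q_D) − 13q_C.
∂π/∂q_C = 219 − 8q_C − 2q_D = 0 ⇒ q_C = 27.375 − 0.25q_D.
At q_D = 5: q_C = 27.375 − 0.25·5 = 26.125.

26.125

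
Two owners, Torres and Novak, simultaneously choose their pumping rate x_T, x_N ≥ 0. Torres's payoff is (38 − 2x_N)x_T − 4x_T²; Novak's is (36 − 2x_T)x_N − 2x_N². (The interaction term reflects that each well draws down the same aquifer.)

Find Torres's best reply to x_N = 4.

3.75

Expanding Torres's payoff: 38x_T − 2x_Nx_T − 4x_T².
∂π/∂x_T = 38 − 2x_N − 8x_T = 0, so x_T = 4.75 − 0.25x_N.
At x_N = 4: x_T = 4.75 − 0.25·4 = 3.75.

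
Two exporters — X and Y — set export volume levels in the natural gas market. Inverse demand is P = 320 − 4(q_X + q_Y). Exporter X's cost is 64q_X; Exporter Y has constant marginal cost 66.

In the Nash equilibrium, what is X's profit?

1849

Exporter X's profit: π = q_X(320 − 4(q_X + q_Y)) − 64q_X.
∂π/∂q_X = 256 − 8q_X − 4q_Y = 0, so q_X = 32 − 0.5q_Y.
By the same steps for Y: q_Y = 31.75 − 0.5q_X.
Plugging q_Y into X's best response: q_X = 32 − 0.5(31.75 − 0.5q_X) ⇒ 0.75q_X = 16.125, so q_X = 21.5.
Then q_Y = 31.75 − 0.5·21.5 = 21.
Price P = 320 − 4·42.5 = 150.
X's profit: (150 − 64)·21.5 = 1849.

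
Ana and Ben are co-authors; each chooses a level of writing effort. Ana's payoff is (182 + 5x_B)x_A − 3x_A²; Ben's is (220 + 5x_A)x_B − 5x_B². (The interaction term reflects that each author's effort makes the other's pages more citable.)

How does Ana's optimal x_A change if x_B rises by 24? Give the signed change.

20

Expanding Ana's payoff: 182x_A + 5x_Bx_A − 3x_A².
∂π/∂x_A = 182 + 5x_B − 6x_A = 0, so x_A = 91/3 + (5/6)x_B.
The reaction-function slope is 5/6, so a 24-unit rise in x_B moves x_A by 5/6 × 24 = 20. Ana's best response rises — the actions are strategic complements.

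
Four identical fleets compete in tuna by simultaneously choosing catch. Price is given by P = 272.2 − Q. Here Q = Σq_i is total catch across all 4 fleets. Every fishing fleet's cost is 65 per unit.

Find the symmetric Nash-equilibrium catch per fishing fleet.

A representative fishing fleet's profit is π_i = q_i(272.2 − Q) − 65q_i, with Q = q_i + Σ_{j≠i} q_j.
First-order condition: 207.2 − 2q_i − Σ_{j≠i} q_j = 0.
With identical fishing fleets, set every q_j = q: then 207.2 − 2q − 3q = 0, i.e. q = 207.2/5 = 41.44.

41.44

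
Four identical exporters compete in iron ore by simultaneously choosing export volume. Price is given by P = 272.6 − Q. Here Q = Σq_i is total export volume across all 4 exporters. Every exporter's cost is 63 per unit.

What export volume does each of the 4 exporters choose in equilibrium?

41.92

A representative exporter's profit is π_i = q_i(272.6 − Q) − 63q_i, with Q = q_i + Σ_{j≠i} q_j.
First-order condition: 209.6 − 2q_i − Σ_{j≠i} q_j = 0.
With identical exporters, set every q_j = q: then 209.6 − 2q − 3q = 0, i.e. q = 209.6/5 = 41.92.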